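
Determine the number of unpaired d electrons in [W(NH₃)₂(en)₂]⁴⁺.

Ligand charges: ammonia is neutral; ethylenediamine is neutral. With an overall charge of +4 the tungsten centre must be in the +4 oxidation state.
Group 6 minus oxidation state 4 gives a d² configuration.
Counting donor atoms: 2×ammonia (monodentate) → 2 donors; 2×ethylenediamine (bidentate) → 4 donors. Coordination number = 6.
In an octahedral field the d² configuration is t₂g²e_g⁰ (only one arrangement possible), giving 2 unpaired electrons.

2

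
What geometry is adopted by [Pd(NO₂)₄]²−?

square planar

Summing ligand charges against the −2 overall charge gives an oxidation state of +2 for palladium.
Palladium is a group-10 element; Pd(II) is therefore d⁸.
Coordination number: 4.
A 4d d⁸ ion has a large crystal-field splitting; square planar leaves the high-energy d_{x²−y²} orbital empty and maximises CFSE.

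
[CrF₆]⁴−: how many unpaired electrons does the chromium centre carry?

Summing ligand charges against the −4 overall charge gives an oxidation state of +2 for chromium.
Group 6 minus oxidation state 2 gives a d⁴ configuration.
The spin state decides the count: Fluoride is a weak-field ligand for a first-row metal, so the complex is high-spin.
An octahedral high-spin d⁴ ion is t₂g³e_g¹, giving 4 unpaired electrons.

4 unpaired electrons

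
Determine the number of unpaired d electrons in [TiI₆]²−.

0 unpaired electrons

Summing ligand charges against the −2 overall charge gives an oxidation state of +4 for titanium.
Ti sits in group 4, so the d-electron count is 4 − 4 = 0.
In an octahedral field the d⁰ configuration is t₂g⁰e_g⁰, giving 0 unpaired electrons.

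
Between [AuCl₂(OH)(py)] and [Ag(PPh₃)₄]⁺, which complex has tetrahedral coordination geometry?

[Ag(PPh₃)₄]⁺

For [AuCl₂(OH)(py)]: Each chloride is −1; each hydroxide is −1; pyridine is neutral; balancing the 0 overall charge requires Au(III). Group 11 minus oxidation state 3 gives a d⁸ configuration. A 5d d⁸ ion has a large crystal-field splitting; square planar leaves the high-energy d_{x²−y²} orbital empty and maximises CFSE. → square planar.
For [Ag(PPh₃)₄]⁺: Ligand charges: triphenylphosphine is neutral. With an overall charge of +1 the silver centre must be in the +1 oxidation state. Group 11 minus oxidation state 1 gives a d¹⁰ configuration. A d¹⁰ ion has no crystal-field stabilisation preference between square planar and tetrahedral, so four ligands adopt the sterically favoured tetrahedral geometry. → tetrahedral.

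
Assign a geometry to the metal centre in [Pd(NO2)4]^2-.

Ligand charges: each nitro (N-bound nitrite) is −1. With an overall charge of −2 the palladium centre must be in the +2 oxidation state.
Pd sits in group 10, so the d-electron count is 10 − 2 = 8.
With 4 monodentate ligands the coordination number is 4.
A 4d d⁸ ion has a large crystal-field splitting; square planar leaves the high-energy d_{x²−y²} orbital empty and maximises CFSE.

square planar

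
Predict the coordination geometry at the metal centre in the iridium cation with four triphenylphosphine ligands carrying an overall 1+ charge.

Summing ligand charges against the +1 overall charge gives an oxidation state of +1 for iridium.
Group 9 minus oxidation state 1 gives a d⁸ configuration.
With 4 monodentate ligands the coordination number is 4.
A 5d d⁸ ion has a large crystal-field splitting; square planar leaves the high-energy d_{x²−y²} orbital empty and maximises CFSE.

square planar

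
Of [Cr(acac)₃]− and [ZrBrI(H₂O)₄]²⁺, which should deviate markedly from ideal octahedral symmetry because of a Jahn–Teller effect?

[Cr(acac)₃]−: Summing ligand charges against the −1 overall charge gives an oxidation state of +2 for chromium. Chromium is a group-6 element; Cr(II) is therefore d⁴. Acetylacetonate is a weak-field ligand for a first-row metal, so the complex is high-spin. The t₂g³e_g¹ (high-spin) configuration has an unevenly filled e_g set; the Jahn–Teller theorem predicts a tetragonal distortion (typically axial elongation) to lift the degeneracy.
[ZrBrI(H₂O)₄]²⁺: Ligand charges: each bromide is −1; each iodide is −1; water is neutral. With an overall charge of +2 the zirconium centre must be in the +4 oxidation state. Zirconium is a group-4 element; Zr(IV) is therefore d⁰. The d⁰ configuration leaves the e_g set evenly filled (or empty) — no strong Jahn–Teller driving force.

[Cr(acac)₃]−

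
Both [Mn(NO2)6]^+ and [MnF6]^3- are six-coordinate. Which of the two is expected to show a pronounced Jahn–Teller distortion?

[Mn(NO2)6]^+: Each nitro (N-bound nitrite) is −1; balancing the +1 overall charge requires Mn(VII). Group 7 minus oxidation state 7 gives a d⁰ configuration. The d⁰ configuration leaves the e_g set evenly filled (or empty) — no strong Jahn–Teller driving force.
[MnF6]^3-: Summing ligand charges against the −3 overall charge gives an oxidation state of +3 for manganese. Mn sits in group 7, so the d-electron count is 7 − 3 = 4. Fluoride is a weak-field ligand for a first-row metal, so the complex is high-spin. The t₂g³e_g¹ (high-spin) configuration has an unevenly filled e_g set; the Jahn–Teller theorem predicts a tetragonal distortion (typically axial elongation) to lift the degeneracy.

[MnF6]^3-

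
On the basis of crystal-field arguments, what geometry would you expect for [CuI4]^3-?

Each iodide is −1; balancing the −3 overall charge requires Cu(I).
Copper is a group-11 element; Cu(I) is therefore d¹⁰.
With 4 monodentate ligands the coordination number is 4.
A d¹⁰ ion has no crystal-field stabilisation preference between square planar and tetrahedral, so four ligands adopt the sterically favoured tetrahedral geometry.

tetrahedral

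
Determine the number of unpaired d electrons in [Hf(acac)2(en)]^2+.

0

Summing ligand charges against the +2 overall charge gives an oxidation state of +4 for hafnium.
Hafnium is a group-4 element; Hf(IV) is therefore d⁰.
Counting donor atoms: 2×acetylacetonate (bidentate) → 4 donors; 1×ethylenediamine (bidentate) → 2 donors. Coordination number = 6.
In an octahedral field the d⁰ configuration is t₂g⁰e_g⁰, giving 0 unpaired electrons.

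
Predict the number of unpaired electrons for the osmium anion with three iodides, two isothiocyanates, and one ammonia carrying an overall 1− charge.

Summing ligand charges against the −1 overall charge gives an oxidation state of +4 for osmium.
Os sits in group 8, so the d-electron count is 8 − 4 = 4.
The spin state decides the count: a 5d ion has a large Δₒ and is invariably low-spin.
An octahedral low-spin d⁴ ion is t₂g⁴e_g⁰, giving 2 unpaired electrons.

2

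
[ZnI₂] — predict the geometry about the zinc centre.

Summing ligand charges against the 0 overall charge gives an oxidation state of +2 for zinc.
Zn sits in group 12, so the d-electron count is 12 − 2 = 10.
Coordination number: 2.
A d¹⁰ ion with only two ligands adopts a linear arrangement (sp hybridisation; no CFSE preference).

linear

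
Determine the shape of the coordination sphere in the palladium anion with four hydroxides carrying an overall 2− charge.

square planar

Summing ligand charges against the −2 overall charge gives an oxidation state of +2 for palladium.
Palladium is a group-10 element; Pd(II) is therefore d⁸.
With 4 monodentate ligands the coordination number is 4.
A 4d d⁸ ion has a large crystal-field splitting; square planar leaves the high-energy d_{x²−y²} orbital empty and maximises CFSE.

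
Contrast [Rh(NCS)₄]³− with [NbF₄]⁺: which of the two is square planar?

[Rh(NCS)₄]³−

For [Rh(NCS)₄]³−: Ligand charges: each isothiocyanate is −1. With an overall charge of −3 the rhodium centre must be in the +1 oxidation state. Group 9 minus oxidation state 1 gives a d⁸ configuration. A 4d d⁸ ion has a large crystal-field splitting; square planar leaves the high-energy d_{x²−y²} orbital empty and maximises CFSE. → square planar.
For [NbF₄]⁺: Each fluoride is −1; balancing the +1 overall charge requires Nb(V). Niobium is a group-5 element; Nb(V) is therefore d⁰. A d⁰ ion has no crystal-field stabilisation preference between square planar and tetrahedral, so four ligands adopt the sterically favoured tetrahedral geometry. → tetrahedral.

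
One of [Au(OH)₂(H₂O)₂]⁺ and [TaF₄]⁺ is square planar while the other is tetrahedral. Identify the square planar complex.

For [Au(OH)₂(H₂O)₂]⁺: Ligand charges: each hydroxide is −1; water is neutral. With an overall charge of +1 the gold centre must be in the +3 oxidation state. Au sits in group 11, so the d-electron count is 11 − 3 = 8. A 5d d⁸ ion has a large crystal-field splitting; square planar leaves the high-energy d_{x²−y²} orbital empty and maximises CFSE. → square planar.
For [TaF₄]⁺: Each fluoride is −1; balancing the +1 overall charge requires Ta(V). Tantalum is a group-5 element; Ta(V) is therefore d⁰. A d⁰ ion has no crystal-field stabilisation preference between square planar and tetrahedral, so four ligands adopt the sterically favoured tetrahedral geometry. → tetrahedral.

[Au(OH)₂(H₂O)₂]⁺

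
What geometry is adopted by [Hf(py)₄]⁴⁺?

Ligand charges: pyridine is neutral. With an overall charge of +4 the hafnium centre must be in the +4 oxidation state.
Hafnium is a group-4 element; Hf(IV) is therefore d⁰.
With 4 monodentate ligands the coordination number is 4.
A d⁰ ion has no crystal-field stabilisation preference between square planar and tetrahedral, so four ligands adopt the sterically favoured tetrahedral geometry.

tetrahedral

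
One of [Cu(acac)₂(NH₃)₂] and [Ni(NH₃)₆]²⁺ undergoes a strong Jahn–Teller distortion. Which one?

[Cu(acac)₂(NH₃)₂]: Summing ligand charges against the 0 overall charge gives an oxidation state of +2 for copper. Cu sits in group 11, so the d-electron count is 11 − 2 = 9. The t₂g⁶e_g³ configuration has an unevenly filled e_g set; the Jahn–Teller theorem predicts a tetragonal distortion (typically axial elongation) to lift the degeneracy.
[Ni(NH₃)₆]²⁺: Summing ligand charges against the +2 overall charge gives an oxidation state of +2 for nickel. Nickel is a group-10 element; Ni(II) is therefore d⁸. The d⁸ configuration leaves the e_g set evenly filled (or empty) — no strong Jahn–Teller driving force.

[Cu(acac)₂(NH₃)₂]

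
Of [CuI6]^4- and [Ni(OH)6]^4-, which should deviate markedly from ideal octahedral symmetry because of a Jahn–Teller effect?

[CuI6]^4-: Summing ligand charges against the −4 overall charge gives an oxidation state of +2 for copper. Cu sits in group 11, so the d-electron count is 11 − 2 = 9. The t₂g⁶e_g³ configuration has an unevenly filled e_g set; the Jahn–Teller theorem predicts a tetragonal distortion (typically axial elongation) to lift the degeneracy.
[Ni(OH)6]^4-: Ligand charges: each hydroxide is −1. With an overall charge of −4 the nickel centre must be in the +2 oxidation state. Ni sits in group 10, so the d-electron count is 10 − 2 = 8. The d⁸ configuration leaves the e_g set evenly filled (or empty) — no strong Jahn–Teller driving force.

[CuI6]^4-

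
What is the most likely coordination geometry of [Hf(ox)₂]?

Ligand charges: each oxalate is −2. With an overall charge of 0 the hafnium centre must be in the +4 oxidation state.
Hf sits in group 4, so the d-electron count is 4 − 4 = 0.
Counting donor atoms: 2×oxalate (bidentate) → 4 donors. Coordination number = 4.
A d⁰ ion has no crystal-field stabilisation preference between square planar and tetrahedral, so four ligands adopt the sterically favoured tetrahedral geometry.

tetrahedral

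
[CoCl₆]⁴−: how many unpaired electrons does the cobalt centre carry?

3 unpaired electrons

Each chloride is −1; balancing the −4 overall charge requires Co(II).
Co sits in group 9, so the d-electron count is 9 − 2 = 7.
The spin state decides the count: Chloride is a weak-field ligand for a first-row metal, so the complex is high-spin.
An octahedral high-spin d⁷ ion is t₂g⁵e_g², giving 3 unpaired electrons.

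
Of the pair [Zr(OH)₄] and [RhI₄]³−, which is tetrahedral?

[Zr(OH)₄]

For [Zr(OH)₄]: Ligand charges: each hydroxide is −1. With an overall charge of 0 the zirconium centre must be in the +4 oxidation state. Zr sits in group 4, so the d-electron count is 4 − 4 = 0. A d⁰ ion has no crystal-field stabilisation preference between square planar and tetrahedral, so four ligands adopt the sterically favoured tetrahedral geometry. → tetrahedral.
For [RhI₄]³−: Summing ligand charges against the −3 overall charge gives an oxidation state of +1 for rhodium. Rhodium is a group-9 element; Rh(I) is therefore d⁸. A 4d d⁸ ion has a large crystal-field splitting; square planar leaves the high-energy d_{x²−y²} orbital empty and maximises CFSE. → square planar.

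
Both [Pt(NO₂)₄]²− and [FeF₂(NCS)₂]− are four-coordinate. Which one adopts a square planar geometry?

[Pt(NO₂)₄]²−

For [Pt(NO₂)₄]²−: Summing ligand charges against the −2 overall charge gives an oxidation state of +2 for platinum. Group 10 minus oxidation state 2 gives a d⁸ configuration. A 5d d⁸ ion has a large crystal-field splitting; square planar leaves the high-energy d_{x²−y²} orbital empty and maximises CFSE. → square planar.
For [FeF₂(NCS)₂]−: Each fluoride is −1; each isothiocyanate is −1; balancing the −1 overall charge requires Fe(III). Iron is a group-8 element; Fe(III) is therefore d⁵. A high-spin d⁵ ion has zero CFSE in either geometry, so four ligands adopt the sterically favoured tetrahedral geometry. → tetrahedral.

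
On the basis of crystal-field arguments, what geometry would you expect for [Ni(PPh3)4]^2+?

Ligand charges: triphenylphosphine is neutral. With an overall charge of +2 the nickel centre must be in the +2 oxidation state.
Group 10 minus oxidation state 2 gives a d⁸ configuration.
With 4 monodentate ligands the coordination number is 4.
Triphenylphosphine is a strong-field ligand (high in the spectrochemical series).
A 3d d⁸ ion with strong-field ligands gains enough CFSE to favour square planar over tetrahedral.

square planar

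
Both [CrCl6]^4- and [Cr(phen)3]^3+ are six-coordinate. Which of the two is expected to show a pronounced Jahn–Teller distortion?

[CrCl6]^4-

[CrCl6]^4-: Each chloride is −1; balancing the −4 overall charge requires Cr(II). Group 6 minus oxidation state 2 gives a d⁴ configuration. Chloride is a weak-field ligand for a first-row metal, so the complex is high-spin. The t₂g³e_g¹ (high-spin) configuration has an unevenly filled e_g set; the Jahn–Teller theorem predicts a tetragonal distortion (typically axial elongation) to lift the degeneracy.
[Cr(phen)3]^3+: 1,10-phenanthroline is neutral; balancing the +3 overall charge requires Cr(III). Chromium is a group-6 element; Cr(III) is therefore d³. The d³ configuration leaves the e_g set evenly filled (or empty) — no strong Jahn–Teller driving force.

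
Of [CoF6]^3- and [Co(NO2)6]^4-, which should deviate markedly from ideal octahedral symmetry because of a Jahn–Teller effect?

[CoF6]^3-: Summing ligand charges against the −3 overall charge gives an oxidation state of +3 for cobalt. Co sits in group 9, so the d-electron count is 9 − 3 = 6. Fluoride is the one ligand weak enough to leave Co(III) high-spin — [CoF₆]³⁻ is the classic exception. The d⁶ configuration leaves the e_g set evenly filled (or empty) — no strong Jahn–Teller driving force.
[Co(NO2)6]^4-: Summing ligand charges against the −4 overall charge gives an oxidation state of +2 for cobalt. Co sits in group 9, so the d-electron count is 9 − 2 = 7. Nitro (N-bound nitrite) is a strong-field ligand (high in the spectrochemical series) for a first-row metal, so the complex is low-spin. The t₂g⁶e_g¹ (low-spin) configuration has an unevenly filled e_g set; the Jahn–Teller theorem predicts a tetragonal distortion (typically axial elongation) to lift the degeneracy.

[Co(NO2)6]^4-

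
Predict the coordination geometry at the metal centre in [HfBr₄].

Each bromide is −1; balancing the 0 overall charge requires Hf(IV).
Hafnium is a group-4 element; Hf(IV) is therefore d⁰.
With 4 monodentate ligands the coordination number is 4.
A d⁰ ion has no crystal-field stabilisation preference between square planar and tetrahedral, so four ligands adopt the sterically favoured tetrahedral geometry.

tetrahedral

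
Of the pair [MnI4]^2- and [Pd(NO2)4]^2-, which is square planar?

For [MnI4]^2-: Summing ligand charges against the −2 overall charge gives an oxidation state of +2 for manganese. Manganese is a group-7 element; Mn(II) is therefore d⁵. A high-spin d⁵ ion has zero CFSE in either geometry, so four ligands adopt the sterically favoured tetrahedral geometry. → tetrahedral.
For [Pd(NO2)4]^2-: Ligand charges: each nitro (N-bound nitrite) is −1. With an overall charge of −2 the palladium centre must be in the +2 oxidation state. Palladium is a group-10 element; Pd(II) is therefore d⁸. A 4d d⁸ ion has a large crystal-field splitting; square planar leaves the high-energy d_{x²−y²} orbital empty and maximises CFSE. → square planar.

[Pd(NO2)4]^2-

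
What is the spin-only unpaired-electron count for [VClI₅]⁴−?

3

Summing ligand charges against the −4 overall charge gives an oxidation state of +2 for vanadium.
V sits in group 5, so the d-electron count is 5 − 2 = 3.
In an octahedral field the d³ configuration is t₂g³e_g⁰ (only one arrangement possible), giving 3 unpaired electrons.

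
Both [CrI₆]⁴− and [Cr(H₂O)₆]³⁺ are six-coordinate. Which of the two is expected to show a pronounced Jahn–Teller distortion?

[CrI₆]⁴−

[CrI₆]⁴−: Each iodide is −1; balancing the −4 overall charge requires Cr(II). Cr sits in group 6, so the d-electron count is 6 − 2 = 4. Iodide is a weak-field ligand for a first-row metal, so the complex is high-spin. The t₂g³e_g¹ (high-spin) configuration has an unevenly filled e_g set; the Jahn–Teller theorem predicts a tetragonal distortion (typically axial elongation) to lift the degeneracy.
[Cr(H₂O)₆]³⁺: Summing ligand charges against the +3 overall charge gives an oxidation state of +3 for chromium. Chromium is a group-6 element; Cr(III) is therefore d³. The d³ configuration leaves the e_g set evenly filled (or empty) — no strong Jahn–Teller driving force.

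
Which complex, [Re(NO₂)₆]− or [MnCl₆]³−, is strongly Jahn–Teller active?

[Re(NO₂)₆]−: Summing ligand charges against the −1 overall charge gives an oxidation state of +5 for rhenium. Re sits in group 7, so the d-electron count is 7 − 5 = 2. The d² configuration leaves the e_g set evenly filled (or empty) — no strong Jahn–Teller driving force.
[MnCl₆]³−: Ligand charges: each chloride is −1. With an overall charge of −3 the manganese centre must be in the +3 oxidation state. Group 7 minus oxidation state 3 gives a d⁴ configuration. Chloride is a weak-field ligand for a first-row metal, so the complex is high-spin. The t₂g³e_g¹ (high-spin) configuration has an unevenly filled e_g set; the Jahn–Teller theorem predicts a tetragonal distortion (typically axial elongation) to lift the degeneracy.

[MnCl₆]³−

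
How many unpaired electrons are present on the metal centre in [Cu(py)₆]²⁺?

Pyridine is neutral; balancing the +2 overall charge requires Cu(II).
Cu sits in group 11, so the d-electron count is 11 − 2 = 9.
In an octahedral field the d⁹ configuration is t₂g⁶e_g³ (only one arrangement possible), giving 1 unpaired electron.

1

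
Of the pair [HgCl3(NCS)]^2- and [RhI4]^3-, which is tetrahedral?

[HgCl3(NCS)]^2-

For [HgCl3(NCS)]^2-: Ligand charges: each chloride is −1; each isothiocyanate is −1. With an overall charge of −2 the mercury centre must be in the +2 oxidation state. Mercury is a group-12 element; Hg(II) is therefore d¹⁰. A d¹⁰ ion has no crystal-field stabilisation preference between square planar and tetrahedral, so four ligands adopt the sterically favoured tetrahedral geometry. → tetrahedral.
For [RhI4]^3-: Summing ligand charges against the −3 overall charge gives an oxidation state of +1 for rhodium. Rh sits in group 9, so the d-electron count is 9 − 1 = 8. A 4d d⁸ ion has a large crystal-field splitting; square planar leaves the high-energy d_{x²−y²} orbital empty and maximises CFSE. → square planar.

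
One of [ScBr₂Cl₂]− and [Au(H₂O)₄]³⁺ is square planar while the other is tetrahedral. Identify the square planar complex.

[Au(H₂O)₄]³⁺

For [ScBr₂Cl₂]−: Ligand charges: each bromide is −1; each chloride is −1. With an overall charge of −1 the scandium centre must be in the +3 oxidation state. Group 3 minus oxidation state 3 gives a d⁰ configuration. A d⁰ ion has no crystal-field stabilisation preference between square planar and tetrahedral, so four ligands adopt the sterically favoured tetrahedral geometry. → tetrahedral.
For [Au(H₂O)₄]³⁺: Ligand charges: water is neutral. With an overall charge of +3 the gold centre must be in the +3 oxidation state. Au sits in group 11, so the d-electron count is 11 − 3 = 8. A 5d d⁸ ion has a large crystal-field splitting; square planar leaves the high-energy d_{x²−y²} orbital empty and maximises CFSE. → square planar.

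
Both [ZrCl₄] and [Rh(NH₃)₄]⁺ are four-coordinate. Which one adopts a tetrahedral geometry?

[ZrCl₄]

For [ZrCl₄]: Each chloride is −1; balancing the 0 overall charge requires Zr(IV). Group 4 minus oxidation state 4 gives a d⁰ configuration. A d⁰ ion has no crystal-field stabilisation preference between square planar and tetrahedral, so four ligands adopt the sterically favoured tetrahedral geometry. → tetrahedral.
For [Rh(NH₃)₄]⁺: Summing ligand charges against the +1 overall charge gives an oxidation state of +1 for rhodium. Group 9 minus oxidation state 1 gives a d⁸ configuration. A 4d d⁸ ion has a large crystal-field splitting; square planar leaves the high-energy d_{x²−y²} orbital empty and maximises CFSE. → square planar.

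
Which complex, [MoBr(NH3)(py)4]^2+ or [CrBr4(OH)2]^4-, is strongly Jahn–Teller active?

[MoBr(NH3)(py)4]^2+: Each bromide is −1; ammonia is neutral; pyridine is neutral; balancing the +2 overall charge requires Mo(III). Group 6 minus oxidation state 3 gives a d³ configuration. The d³ configuration leaves the e_g set evenly filled (or empty) — no strong Jahn–Teller driving force.
[CrBr4(OH)2]^4-: Each bromide is −1; each hydroxide is −1; balancing the −4 overall charge requires Cr(II). Group 6 minus oxidation state 2 gives a d⁴ configuration. Bromide and hydroxide are weak-field ligands for a first-row metal, so the complex is high-spin. The t₂g³e_g¹ (high-spin) configuration has an unevenly filled e_g set; the Jahn–Teller theorem predicts a tetragonal distortion (typically axial elongation) to lift the degeneracy.

[CrBr4(OH)2]^4-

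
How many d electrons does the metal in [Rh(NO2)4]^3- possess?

Ligand charges: each nitro (N-bound nitrite) is −1. With an overall charge of −3 the rhodium centre must be in the +1 oxidation state.
Group 9 minus oxidation state 1 gives a d⁸ configuration.

d8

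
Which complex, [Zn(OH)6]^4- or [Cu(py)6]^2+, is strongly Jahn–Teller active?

[Zn(OH)6]^4-: Summing ligand charges against the −4 overall charge gives an oxidation state of +2 for zinc. Zinc is a group-12 element; Zn(II) is therefore d¹⁰. The d¹⁰ configuration leaves the e_g set evenly filled (or empty) — no strong Jahn–Teller driving force.
[Cu(py)6]^2+: Pyridine is neutral; balancing the +2 overall charge requires Cu(II). Cu sits in group 11, so the d-electron count is 11 − 2 = 9. The t₂g⁶e_g³ configuration has an unevenly filled e_g set; the Jahn–Teller theorem predicts a tetragonal distortion (typically axial elongation) to lift the degeneracy.

[Cu(py)6]^2+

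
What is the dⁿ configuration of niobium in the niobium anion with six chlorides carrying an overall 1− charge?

d0

Ligand charges: each chloride is −1. With an overall charge of −1 the niobium centre must be in the +5 oxidation state.
Group 5 minus oxidation state 5 gives a d⁰ configuration.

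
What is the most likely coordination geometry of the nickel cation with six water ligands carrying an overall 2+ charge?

Ligand charges: water is neutral. With an overall charge of +2 the nickel centre must be in the +2 oxidation state.
Ni sits in group 10, so the d-electron count is 10 − 2 = 8.
With 6 monodentate ligands the coordination number is 6.
Six donors around a single metal centre give an octahedral coordination sphere.

octahedral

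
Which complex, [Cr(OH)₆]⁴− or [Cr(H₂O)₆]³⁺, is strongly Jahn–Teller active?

[Cr(OH)₆]⁴−: Each hydroxide is −1; balancing the −4 overall charge requires Cr(II). Chromium is a group-6 element; Cr(II) is therefore d⁴. Hydroxide is a weak-field ligand for a first-row metal, so the complex is high-spin. The t₂g³e_g¹ (high-spin) configuration has an unevenly filled e_g set; the Jahn–Teller theorem predicts a tetragonal distortion (typically axial elongation) to lift the degeneracy.
[Cr(H₂O)₆]³⁺: Ligand charges: water is neutral. With an overall charge of +3 the chromium centre must be in the +3 oxidation state. Chromium is a group-6 element; Cr(III) is therefore d³. The d³ configuration leaves the e_g set evenly filled (or empty) — no strong Jahn–Teller driving force.

[Cr(OH)₆]⁴−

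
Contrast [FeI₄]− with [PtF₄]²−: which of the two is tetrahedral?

For [FeI₄]−: Ligand charges: each iodide is −1. With an overall charge of −1 the iron centre must be in the +3 oxidation state. Iron is a group-8 element; Fe(III) is therefore d⁵. A high-spin d⁵ ion has zero CFSE in either geometry, so four ligands adopt the sterically favoured tetrahedral geometry. → tetrahedral.
For [PtF₄]²−: Each fluoride is −1; balancing the −2 overall charge requires Pt(II). Platinum is a group-10 element; Pt(II) is therefore d⁸. A 5d d⁸ ion has a large crystal-field splitting; square planar leaves the high-energy d_{x²−y²} orbital empty and maximises CFSE. → square planar.

[FeI₄]−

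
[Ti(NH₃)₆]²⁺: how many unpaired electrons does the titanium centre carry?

Ammonia is neutral; balancing the +2 overall charge requires Ti(II).
Ti sits in group 4, so the d-electron count is 4 − 2 = 2.
In an octahedral field the d² configuration is t₂g²e_g⁰ (only one arrangement possible), giving 2 unpaired electrons.

2 unpaired electrons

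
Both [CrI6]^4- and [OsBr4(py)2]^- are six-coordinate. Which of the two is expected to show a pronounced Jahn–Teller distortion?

[CrI6]^4-: Each iodide is −1; balancing the −4 overall charge requires Cr(II). Cr sits in group 6, so the d-electron count is 6 − 2 = 4. Iodide is a weak-field ligand for a first-row metal, so the complex is high-spin. The t₂g³e_g¹ (high-spin) configuration has an unevenly filled e_g set; the Jahn–Teller theorem predicts a tetragonal distortion (typically axial elongation) to lift the degeneracy.
[OsBr4(py)2]^-: Summing ligand charges against the −1 overall charge gives an oxidation state of +3 for osmium. Group 8 minus oxidation state 3 gives a d⁵ configuration. A 5d ion has a large Δₒ and is invariably low-spin. The d⁵ configuration leaves the e_g set evenly filled (or empty) — no strong Jahn–Teller driving force.

[CrI6]^4-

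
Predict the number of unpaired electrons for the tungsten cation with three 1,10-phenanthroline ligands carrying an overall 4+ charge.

2

Ligand charges: 1,10-phenanthroline is neutral. With an overall charge of +4 the tungsten centre must be in the +4 oxidation state.
W sits in group 6, so the d-electron count is 6 − 4 = 2.
Counting donor atoms: 3×1,10-phenanthroline (bidentate) → 6 donors. Coordination number = 6.
In an octahedral field the d² configuration is t₂g²e_g⁰ (only one arrangement possible), giving 2 unpaired electrons.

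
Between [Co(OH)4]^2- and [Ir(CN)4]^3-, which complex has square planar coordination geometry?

[Ir(CN)4]^3-

For [Co(OH)4]^2-: Ligand charges: each hydroxide is −1. With an overall charge of −2 the cobalt centre must be in the +2 oxidation state. Group 9 minus oxidation state 2 gives a d⁷ configuration. For a high-spin 3d d⁷ ion with weak-field ligands the small Δₜ gives little square-planar CFSE advantage, so four ligands adopt the sterically favoured tetrahedral geometry. → tetrahedral.
For [Ir(CN)4]^3-: Ligand charges: each cyanide is −1. With an overall charge of −3 the iridium centre must be in the +1 oxidation state. Iridium is a group-9 element; Ir(I) is therefore d⁸. A 5d d⁸ ion has a large crystal-field splitting; square planar leaves the high-energy d_{x²−y²} orbital empty and maximises CFSE. → square planar.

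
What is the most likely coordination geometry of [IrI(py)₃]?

square planar

Each iodide is −1; pyridine is neutral; balancing the 0 overall charge requires Ir(I).
Iridium is a group-9 element; Ir(I) is therefore d⁸.
With 4 monodentate ligands the coordination number is 4.
A 5d d⁸ ion has a large crystal-field splitting; square planar leaves the high-energy d_{x²−y²} orbital empty and maximises CFSE.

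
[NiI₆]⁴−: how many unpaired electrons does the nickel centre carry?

2 unpaired electrons

Ligand charges: each iodide is −1. With an overall charge of −4 the nickel centre must be in the +2 oxidation state.
Nickel is a group-10 element; Ni(II) is therefore d⁸.
In an octahedral field the d⁸ configuration is t₂g⁶e_g² (only one arrangement possible), giving 2 unpaired electrons.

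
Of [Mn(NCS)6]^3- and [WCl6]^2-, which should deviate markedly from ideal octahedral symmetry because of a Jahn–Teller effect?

[Mn(NCS)6]^3-: Each isothiocyanate is −1; balancing the −3 overall charge requires Mn(III). Manganese is a group-7 element; Mn(III) is therefore d⁴. Isothiocyanate is a weak-field ligand for a first-row metal, so the complex is high-spin. The t₂g³e_g¹ (high-spin) configuration has an unevenly filled e_g set; the Jahn–Teller theorem predicts a tetragonal distortion (typically axial elongation) to lift the degeneracy.
[WCl6]^2-: Ligand charges: each chloride is −1. With an overall charge of −2 the tungsten centre must be in the +4 oxidation state. W sits in group 6, so the d-electron count is 6 − 4 = 2. The d² configuration leaves the e_g set evenly filled (or empty) — no strong Jahn–Teller driving force.

[Mn(NCS)6]^3-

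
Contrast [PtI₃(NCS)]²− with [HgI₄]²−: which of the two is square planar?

For [PtI₃(NCS)]²−: Summing ligand charges against the −2 overall charge gives an oxidation state of +2 for platinum. Group 10 minus oxidation state 2 gives a d⁸ configuration. A 5d d⁸ ion has a large crystal-field splitting; square planar leaves the high-energy d_{x²−y²} orbital empty and maximises CFSE. → square planar.
For [HgI₄]²−: Each iodide is −1; balancing the −2 overall charge requires Hg(II). Group 12 minus oxidation state 2 gives a d¹⁰ configuration. A d¹⁰ ion has no crystal-field stabilisation preference between square planar and tetrahedral, so four ligands adopt the sterically favoured tetrahedral geometry. → tetrahedral.

[PtI₃(NCS)]²−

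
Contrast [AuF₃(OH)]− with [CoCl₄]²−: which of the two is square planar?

[AuF₃(OH)]−

For [AuF₃(OH)]−: Summing ligand charges against the −1 overall charge gives an oxidation state of +3 for gold. Au sits in group 11, so the d-electron count is 11 − 3 = 8. A 5d d⁸ ion has a large crystal-field splitting; square planar leaves the high-energy d_{x²−y²} orbital empty and maximises CFSE. → square planar.
For [CoCl₄]²−: Ligand charges: each chloride is −1. With an overall charge of −2 the cobalt centre must be in the +2 oxidation state. Cobalt is a group-9 element; Co(II) is therefore d⁷. For a high-spin 3d d⁷ ion with weak-field ligands the small Δₜ gives little square-planar CFSE advantage, so four ligands adopt the sterically favoured tetrahedral geometry. → tetrahedral.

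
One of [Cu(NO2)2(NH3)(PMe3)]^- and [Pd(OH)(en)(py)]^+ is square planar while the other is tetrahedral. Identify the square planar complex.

[Pd(OH)(en)(py)]^+

For [Cu(NO2)2(NH3)(PMe3)]^-: Summing ligand charges against the −1 overall charge gives an oxidation state of +1 for copper. Group 11 minus oxidation state 1 gives a d¹⁰ configuration. A d¹⁰ ion has no crystal-field stabilisation preference between square planar and tetrahedral, so four ligands adopt the sterically favoured tetrahedral geometry. → tetrahedral.
For [Pd(OH)(en)(py)]^+: Each hydroxide is −1; ethylenediamine is neutral; pyridine is neutral; balancing the +1 overall charge requires Pd(II). Group 10 minus oxidation state 2 gives a d⁸ configuration. A 4d d⁸ ion has a large crystal-field splitting; square planar leaves the high-energy d_{x²−y²} orbital empty and maximises CFSE. → square planar.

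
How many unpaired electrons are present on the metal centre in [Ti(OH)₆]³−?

Ligand charges: each hydroxide is −1. With an overall charge of −3 the titanium centre must be in the +3 oxidation state.
Ti sits in group 4, so the d-electron count is 4 − 3 = 1.
In an octahedral field the d¹ configuration is t₂g¹e_g⁰ (only one arrangement possible), giving 1 unpaired electron.

1 unpaired electron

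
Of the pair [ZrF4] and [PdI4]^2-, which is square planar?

[PdI4]^2-

For [ZrF4]: Each fluoride is −1; balancing the 0 overall charge requires Zr(IV). Zirconium is a group-4 element; Zr(IV) is therefore d⁰. A d⁰ ion has no crystal-field stabilisation preference between square planar and tetrahedral, so four ligands adopt the sterically favoured tetrahedral geometry. → tetrahedral.
For [PdI4]^2-: Each iodide is −1; balancing the −2 overall charge requires Pd(II). Group 10 minus oxidation state 2 gives a d⁸ configuration. A 4d d⁸ ion has a large crystal-field splitting; square planar leaves the high-energy d_{x²−y²} orbital empty and maximises CFSE. → square planar.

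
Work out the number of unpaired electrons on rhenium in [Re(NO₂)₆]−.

2

Summing ligand charges against the −1 overall charge gives an oxidation state of +5 for rhenium.
Re sits in group 7, so the d-electron count is 7 − 5 = 2.
In an octahedral field the d² configuration is t₂g²e_g⁰ (only one arrangement possible), giving 2 unpaired electrons.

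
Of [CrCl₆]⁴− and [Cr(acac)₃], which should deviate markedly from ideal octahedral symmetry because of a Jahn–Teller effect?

[CrCl₆]⁴−

[CrCl₆]⁴−: Each chloride is −1; balancing the −4 overall charge requires Cr(II). Chromium is a group-6 element; Cr(II) is therefore d⁴. Chloride is a weak-field ligand for a first-row metal, so the complex is high-spin. The t₂g³e_g¹ (high-spin) configuration has an unevenly filled e_g set; the Jahn–Teller theorem predicts a tetragonal distortion (typically axial elongation) to lift the degeneracy.
[Cr(acac)₃]: Each acetylacetonate is −1; balancing the 0 overall charge requires Cr(III). Cr sits in group 6, so the d-electron count is 6 − 3 = 3. The d³ configuration leaves the e_g set evenly filled (or empty) — no strong Jahn–Teller driving force.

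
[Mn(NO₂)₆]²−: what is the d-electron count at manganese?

d3

Ligand charges: each nitro (N-bound nitrite) is −1. With an overall charge of −2 the manganese centre must be in the +4 oxidation state.
Manganese is a group-7 element; Mn(IV) is therefore d³.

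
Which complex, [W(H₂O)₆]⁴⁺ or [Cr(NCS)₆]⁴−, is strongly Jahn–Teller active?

[W(H₂O)₆]⁴⁺: Summing ligand charges against the +4 overall charge gives an oxidation state of +4 for tungsten. Group 6 minus oxidation state 4 gives a d² configuration. The d² configuration leaves the e_g set evenly filled (or empty) — no strong Jahn–Teller driving force.
[Cr(NCS)₆]⁴−: Ligand charges: each isothiocyanate is −1. With an overall charge of −4 the chromium centre must be in the +2 oxidation state. Group 6 minus oxidation state 2 gives a d⁴ configuration. Isothiocyanate is a weak-field ligand for a first-row metal, so the complex is high-spin. The t₂g³e_g¹ (high-spin) configuration has an unevenly filled e_g set; the Jahn–Teller theorem predicts a tetragonal distortion (typically axial elongation) to lift the degeneracy.

[Cr(NCS)₆]⁴−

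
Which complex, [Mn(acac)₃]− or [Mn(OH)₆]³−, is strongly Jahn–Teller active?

[Mn(acac)₃]−: Ligand charges: each acetylacetonate is −1. With an overall charge of −1 the manganese centre must be in the +2 oxidation state. Group 7 minus oxidation state 2 gives a d⁵ configuration. Acetylacetonate is a weak-field ligand for a first-row metal, so the complex is high-spin. The d⁵ configuration leaves the e_g set evenly filled (or empty) — no strong Jahn–Teller driving force.
[Mn(OH)₆]³−: Each hydroxide is −1; balancing the −3 overall charge requires Mn(III). Manganese is a group-7 element; Mn(III) is therefore d⁴. Hydroxide is a weak-field ligand for a first-row metal, so the complex is high-spin. The t₂g³e_g¹ (high-spin) configuration has an unevenly filled e_g set; the Jahn–Teller theorem predicts a tetragonal distortion (typically axial elongation) to lift the degeneracy.

[Mn(OH)₆]³−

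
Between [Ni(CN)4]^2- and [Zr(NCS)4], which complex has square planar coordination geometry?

For [Ni(CN)4]^2-: Each cyanide is −1; balancing the −2 overall charge requires Ni(II). Nickel is a group-10 element; Ni(II) is therefore d⁸. Cyanide is a strong-field ligand (high in the spectrochemical series). A 3d d⁸ ion with strong-field ligands gains enough CFSE to favour square planar over tetrahedral. → square planar.
For [Zr(NCS)4]: Each isothiocyanate is −1; balancing the 0 overall charge requires Zr(IV). Group 4 minus oxidation state 4 gives a d⁰ configuration. A d⁰ ion has no crystal-field stabilisation preference between square planar and tetrahedral, so four ligands adopt the sterically favoured tetrahedral geometry. → tetrahedral.

[Ni(CN)4]^2-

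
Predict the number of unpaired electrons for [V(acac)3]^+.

Each acetylacetonate is −1; balancing the +1 overall charge requires V(IV).
Group 5 minus oxidation state 4 gives a d¹ configuration.
Counting donor atoms: 3×acetylacetonate (bidentate) → 6 donors. Coordination number = 6.
In an octahedral field the d¹ configuration is t₂g¹e_g⁰ (only one arrangement possible), giving 1 unpaired electron.

1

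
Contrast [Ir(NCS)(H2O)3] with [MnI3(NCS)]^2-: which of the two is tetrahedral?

[MnI3(NCS)]^2-

For [Ir(NCS)(H2O)3]: Ligand charges: each isothiocyanate is −1; water is neutral. With an overall charge of 0 the iridium centre must be in the +1 oxidation state. Iridium is a group-9 element; Ir(I) is therefore d⁸. A 5d d⁸ ion has a large crystal-field splitting; square planar leaves the high-energy d_{x²−y²} orbital empty and maximises CFSE. → square planar.
For [MnI3(NCS)]^2-: Ligand charges: each iodide is −1; each isothiocyanate is −1. With an overall charge of −2 the manganese centre must be in the +2 oxidation state. Group 7 minus oxidation state 2 gives a d⁵ configuration. A high-spin d⁵ ion has zero CFSE in either geometry, so four ligands adopt the sterically favoured tetrahedral geometry. → tetrahedral.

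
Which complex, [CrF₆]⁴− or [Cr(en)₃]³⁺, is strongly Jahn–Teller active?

[CrF₆]⁴−: Ligand charges: each fluoride is −1. With an overall charge of −4 the chromium centre must be in the +2 oxidation state. Group 6 minus oxidation state 2 gives a d⁴ configuration. Fluoride is a weak-field ligand for a first-row metal, so the complex is high-spin. The t₂g³e_g¹ (high-spin) configuration has an unevenly filled e_g set; the Jahn–Teller theorem predicts a tetragonal distortion (typically axial elongation) to lift the degeneracy.
[Cr(en)₃]³⁺: Ligand charges: ethylenediamine is neutral. With an overall charge of +3 the chromium centre must be in the +3 oxidation state. Cr sits in group 6, so the d-electron count is 6 − 3 = 3. The d³ configuration leaves the e_g set evenly filled (or empty) — no strong Jahn–Teller driving force.

[CrF₆]⁴−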